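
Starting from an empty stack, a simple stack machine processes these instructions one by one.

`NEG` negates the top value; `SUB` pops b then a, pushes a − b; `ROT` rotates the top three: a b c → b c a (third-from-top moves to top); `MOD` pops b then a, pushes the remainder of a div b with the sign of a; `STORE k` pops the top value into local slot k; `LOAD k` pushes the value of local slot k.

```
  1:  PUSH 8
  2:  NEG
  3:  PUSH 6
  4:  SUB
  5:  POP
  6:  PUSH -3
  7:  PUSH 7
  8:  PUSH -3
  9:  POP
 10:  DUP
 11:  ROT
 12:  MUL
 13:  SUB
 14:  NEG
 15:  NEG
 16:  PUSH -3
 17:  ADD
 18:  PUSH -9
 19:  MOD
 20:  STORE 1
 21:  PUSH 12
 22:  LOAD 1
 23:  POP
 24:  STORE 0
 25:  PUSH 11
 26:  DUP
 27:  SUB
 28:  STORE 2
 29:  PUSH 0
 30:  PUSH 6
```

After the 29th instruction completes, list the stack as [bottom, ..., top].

[0]

PUSH 8  → 8
NEG     → -8
PUSH 6  → -8 6
SUB     → -14
POP     → (empty)
PUSH -3 → -3
PUSH 7  → -3 7
PUSH -3 → -3 7 -3
POP     → -3 7
DUP     → -3 7 7
ROT     → 7 7 -3
MUL     → 7 -21
SUB     → 28
NEG     → -28
NEG     → 28
PUSH -3 → 28 -3
ADD     → 25
PUSH -9 → 25 -9
MOD     → 7
STORE 1 → (empty)
PUSH 12 → 12
LOAD 1  → 12 7
POP     → 12
STORE 0 → (empty)
PUSH 11 → 11
DUP     → 11 11
SUB     → 0
STORE 2 → (empty)
PUSH 0  → 0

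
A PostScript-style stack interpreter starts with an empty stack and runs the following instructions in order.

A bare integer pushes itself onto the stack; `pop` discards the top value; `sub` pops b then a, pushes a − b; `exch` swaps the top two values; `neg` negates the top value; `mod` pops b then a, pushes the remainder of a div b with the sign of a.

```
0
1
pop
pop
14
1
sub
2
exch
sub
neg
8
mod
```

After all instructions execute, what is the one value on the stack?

3

0    → 0
1    → 0 1
pop  → 0
pop  → (empty)
14   → 14
1    → 14 1
sub  → 13
2    → 13 2
exch → 2 13
sub  → -11
neg  → 11
8    → 11 8
mod  → 3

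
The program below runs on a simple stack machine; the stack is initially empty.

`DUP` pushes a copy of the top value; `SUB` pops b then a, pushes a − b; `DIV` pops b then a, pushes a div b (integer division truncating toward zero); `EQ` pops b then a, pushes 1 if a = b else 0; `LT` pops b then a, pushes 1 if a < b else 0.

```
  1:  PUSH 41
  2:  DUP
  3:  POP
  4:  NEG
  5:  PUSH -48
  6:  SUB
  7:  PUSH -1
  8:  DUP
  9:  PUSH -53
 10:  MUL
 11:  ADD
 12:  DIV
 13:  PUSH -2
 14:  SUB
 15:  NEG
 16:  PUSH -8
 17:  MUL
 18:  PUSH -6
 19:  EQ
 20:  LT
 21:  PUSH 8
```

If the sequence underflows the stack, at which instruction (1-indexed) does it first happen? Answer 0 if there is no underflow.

20

PUSH 41  -> [41]
DUP      -> [41, 41]
POP      -> [41]
NEG      -> [-41]
PUSH -48 -> [-41, -48]
SUB      -> [7]
PUSH -1  -> [7, -1]
DUP      -> [7, -1, -1]
PUSH -53 -> [7, -1, -1, -53]
MUL      -> [7, -1, 53]
ADD      -> [7, 52]
DIV      -> [0]
PUSH -2  -> [0, -2]
SUB      -> [2]
NEG      -> [-2]
PUSH -8  -> [-2, -8]
MUL      -> [16]
PUSH -6  -> [16, -6]
EQ       -> [0]
LT  — needs 2 operands, stack has 1 → underflow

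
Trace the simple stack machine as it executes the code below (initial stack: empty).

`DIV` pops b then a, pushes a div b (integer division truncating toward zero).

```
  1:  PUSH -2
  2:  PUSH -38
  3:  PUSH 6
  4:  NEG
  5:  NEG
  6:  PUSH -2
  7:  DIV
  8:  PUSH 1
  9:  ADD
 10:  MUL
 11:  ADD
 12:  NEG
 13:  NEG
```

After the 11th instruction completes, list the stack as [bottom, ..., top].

[74]

PUSH -2  -> [-2]
PUSH -38 -> [-2, -38]
PUSH 6   -> [-2, -38, 6]
NEG      -> [-2, -38, -6]
NEG      -> [-2, -38, 6]
PUSH -2  -> [-2, -38, 6, -2]
DIV      -> [-2, -38, -3]
PUSH 1   -> [-2, -38, -3, 1]
ADD      -> [-2, -38, -2]
MUL      -> [-2, 76]
ADD      -> [74]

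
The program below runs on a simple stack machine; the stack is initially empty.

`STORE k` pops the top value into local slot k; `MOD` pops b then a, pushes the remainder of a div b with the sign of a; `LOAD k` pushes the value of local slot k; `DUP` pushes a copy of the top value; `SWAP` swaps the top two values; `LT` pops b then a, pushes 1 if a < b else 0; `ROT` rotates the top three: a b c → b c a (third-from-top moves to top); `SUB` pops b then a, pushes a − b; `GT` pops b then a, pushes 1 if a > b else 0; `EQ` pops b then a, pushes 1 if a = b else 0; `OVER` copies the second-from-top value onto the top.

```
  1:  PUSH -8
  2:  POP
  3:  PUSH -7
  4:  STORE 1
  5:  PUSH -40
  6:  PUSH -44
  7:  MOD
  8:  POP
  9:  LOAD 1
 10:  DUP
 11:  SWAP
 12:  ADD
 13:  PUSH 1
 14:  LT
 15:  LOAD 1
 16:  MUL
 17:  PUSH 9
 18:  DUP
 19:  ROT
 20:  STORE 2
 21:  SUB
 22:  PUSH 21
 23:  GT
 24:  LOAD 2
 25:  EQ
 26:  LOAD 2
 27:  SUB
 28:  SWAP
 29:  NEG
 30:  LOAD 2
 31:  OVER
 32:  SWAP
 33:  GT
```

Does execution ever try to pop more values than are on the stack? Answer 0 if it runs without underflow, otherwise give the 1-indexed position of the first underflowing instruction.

28

PUSH -8  -> -8
POP      -> (empty)
PUSH -7  -> -7
STORE 1  -> (empty)
PUSH -40 -> -40
PUSH -44 -> -40 -44
MOD      -> -40
POP      -> (empty)
LOAD 1   -> -7
DUP      -> -7 -7
SWAP     -> -7 -7
ADD      -> -14
PUSH 1   -> -14 1
LT       -> 1
LOAD 1   -> 1 -7
MUL      -> -7
PUSH 9   -> -7 9
DUP      -> -7 9 9
ROT      -> 9 9 -7
STORE 2  -> 9 9
SUB      -> 0
PUSH 21  -> 0 21
GT       -> 0
LOAD 2   -> 0 -7
EQ       -> 0
LOAD 2   -> 0 -7
SUB      -> 7
SWAP  — needs 2 operands, stack has 1 → underflow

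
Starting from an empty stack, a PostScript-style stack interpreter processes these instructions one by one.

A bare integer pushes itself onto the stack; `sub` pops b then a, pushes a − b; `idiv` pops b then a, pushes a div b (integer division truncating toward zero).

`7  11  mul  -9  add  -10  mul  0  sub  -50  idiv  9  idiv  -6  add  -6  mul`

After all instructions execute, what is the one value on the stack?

7    : [7]
11   : [7, 11]
mul  : [77]
-9   : [77, -9]
add  : [68]
-10  : [68, -10]
mul  : [-680]
0    : [-680, 0]
sub  : [-680]
-50  : [-680, -50]
idiv : [13]
9    : [13, 9]
idiv : [1]
-6   : [1, -6]
add  : [-5]
-6   : [-5, -6]
mul  : [30]

30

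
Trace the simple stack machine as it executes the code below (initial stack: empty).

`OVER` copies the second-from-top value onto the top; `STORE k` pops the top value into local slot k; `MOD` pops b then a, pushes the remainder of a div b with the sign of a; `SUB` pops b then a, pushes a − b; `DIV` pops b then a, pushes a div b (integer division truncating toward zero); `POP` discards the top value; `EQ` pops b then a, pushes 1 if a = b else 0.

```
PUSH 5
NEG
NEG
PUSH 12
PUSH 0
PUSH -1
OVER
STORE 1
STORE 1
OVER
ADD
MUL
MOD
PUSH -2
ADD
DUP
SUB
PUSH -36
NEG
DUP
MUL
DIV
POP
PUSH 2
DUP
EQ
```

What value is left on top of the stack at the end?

PUSH 5   → [5]
NEG      → [-5]
NEG      → [5]
PUSH 12  → [5, 12]
PUSH 0   → [5, 12, 0]
PUSH -1  → [5, 12, 0, -1]
OVER     → [5, 12, 0, -1, 0]
STORE 1  → [5, 12, 0, -1]
STORE 1  → [5, 12, 0]
OVER     → [5, 12, 0, 12]
ADD      → [5, 12, 12]
MUL      → [5, 144]
MOD      → [5]
PUSH -2  → [5, -2]
ADD      → [3]
DUP      → [3, 3]
SUB      → [0]
PUSH -36 → [0, -36]
NEG      → [0, 36]
DUP      → [0, 36, 36]
MUL      → [0, 1296]
DIV      → [0]
POP      → []
PUSH 2   → [2]
DUP      → [2, 2]
EQ       → [1]

1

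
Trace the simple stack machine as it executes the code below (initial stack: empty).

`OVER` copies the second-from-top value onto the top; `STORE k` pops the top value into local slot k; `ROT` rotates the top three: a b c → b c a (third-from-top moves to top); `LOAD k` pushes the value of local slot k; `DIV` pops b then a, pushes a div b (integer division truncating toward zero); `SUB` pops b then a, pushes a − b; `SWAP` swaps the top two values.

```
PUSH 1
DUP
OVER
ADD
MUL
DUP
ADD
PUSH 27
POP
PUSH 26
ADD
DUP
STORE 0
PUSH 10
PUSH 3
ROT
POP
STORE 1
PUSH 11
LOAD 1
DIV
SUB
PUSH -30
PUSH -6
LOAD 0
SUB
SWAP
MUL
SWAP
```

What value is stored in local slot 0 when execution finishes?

30

PUSH 1    1
DUP       1 1
OVER      1 1 1
ADD       1 2
MUL       2
DUP       2 2
ADD       4
PUSH 27   4 27
POP       4
PUSH 26   4 26
ADD       30
DUP       30 30
STORE 0   30
PUSH 10   30 10
PUSH 3    30 10 3
ROT       10 3 30
POP       10 3
STORE 1   10
PUSH 11   10 11
LOAD 1    10 11 3
DIV       10 3
SUB       7
PUSH -30  7 -30
PUSH -6   7 -30 -6
LOAD 0    7 -30 -6 30
SUB       7 -30 -36
SWAP      7 -36 -30
MUL       7 1080
SWAP      1080 7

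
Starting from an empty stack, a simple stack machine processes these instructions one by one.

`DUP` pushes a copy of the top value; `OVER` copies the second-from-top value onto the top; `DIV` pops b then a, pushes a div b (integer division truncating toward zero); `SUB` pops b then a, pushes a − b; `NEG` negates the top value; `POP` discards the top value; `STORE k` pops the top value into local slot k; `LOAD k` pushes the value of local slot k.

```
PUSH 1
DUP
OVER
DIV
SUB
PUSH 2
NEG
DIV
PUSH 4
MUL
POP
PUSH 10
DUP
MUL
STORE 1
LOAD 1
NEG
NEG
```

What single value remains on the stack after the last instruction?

100

PUSH 1   1
DUP      1 1
OVER     1 1 1
DIV      1 1
SUB      0
PUSH 2   0 2
NEG      0 -2
DIV      0
PUSH 4   0 4
MUL      0
POP      (empty)
PUSH 10  10
DUP      10 10
MUL      100
STORE 1  (empty)
LOAD 1   100
NEG      -100
NEG      100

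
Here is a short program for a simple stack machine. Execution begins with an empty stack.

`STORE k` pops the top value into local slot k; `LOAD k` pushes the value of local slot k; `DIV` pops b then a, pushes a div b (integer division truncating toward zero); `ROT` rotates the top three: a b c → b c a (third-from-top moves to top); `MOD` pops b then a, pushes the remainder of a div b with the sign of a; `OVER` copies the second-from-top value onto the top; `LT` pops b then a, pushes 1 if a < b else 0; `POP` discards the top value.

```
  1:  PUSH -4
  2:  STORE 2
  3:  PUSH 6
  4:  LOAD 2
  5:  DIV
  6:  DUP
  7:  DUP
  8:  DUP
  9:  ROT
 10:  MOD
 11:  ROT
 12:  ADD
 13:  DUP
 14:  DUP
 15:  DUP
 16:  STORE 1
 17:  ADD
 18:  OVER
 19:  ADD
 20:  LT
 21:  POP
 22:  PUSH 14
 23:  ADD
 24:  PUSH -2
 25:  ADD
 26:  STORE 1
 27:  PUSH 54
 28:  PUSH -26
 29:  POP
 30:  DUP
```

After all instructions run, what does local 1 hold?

11

PUSH -4   [-4]
STORE 2   []
PUSH 6    [6]
LOAD 2    [6, -4]
DIV       [-1]
DUP       [-1, -1]
DUP       [-1, -1, -1]
DUP       [-1, -1, -1, -1]
ROT       [-1, -1, -1, -1]
MOD       [-1, -1, 0]
ROT       [-1, 0, -1]
ADD       [-1, -1]
DUP       [-1, -1, -1]
DUP       [-1, -1, -1, -1]
DUP       [-1, -1, -1, -1, -1]
STORE 1   [-1, -1, -1, -1]
ADD       [-1, -1, -2]
OVER      [-1, -1, -2, -1]
ADD       [-1, -1, -3]
LT        [-1, 0]
POP       [-1]
PUSH 14   [-1, 14]
ADD       [13]
PUSH -2   [13, -2]
ADD       [11]
STORE 1   []
PUSH 54   [54]
PUSH -26  [54, -26]
POP       [54]
DUP       [54, 54]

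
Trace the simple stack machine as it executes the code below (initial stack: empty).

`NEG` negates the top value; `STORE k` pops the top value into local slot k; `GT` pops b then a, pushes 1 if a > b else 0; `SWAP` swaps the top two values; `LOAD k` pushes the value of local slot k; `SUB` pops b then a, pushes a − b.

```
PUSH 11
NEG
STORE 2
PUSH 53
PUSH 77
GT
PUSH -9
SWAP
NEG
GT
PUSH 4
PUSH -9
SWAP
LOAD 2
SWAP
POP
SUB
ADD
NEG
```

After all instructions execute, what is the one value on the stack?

PUSH 11  [11]
NEG      [-11]
STORE 2  []
PUSH 53  [53]
PUSH 77  [53, 77]
GT       [0]
PUSH -9  [0, -9]
SWAP     [-9, 0]
NEG      [-9, 0]
GT       [0]
PUSH 4   [0, 4]
PUSH -9  [0, 4, -9]
SWAP     [0, -9, 4]
LOAD 2   [0, -9, 4, -11]
SWAP     [0, -9, -11, 4]
POP      [0, -9, -11]
SUB      [0, 2]
ADD      [2]
NEG      [-2]

-2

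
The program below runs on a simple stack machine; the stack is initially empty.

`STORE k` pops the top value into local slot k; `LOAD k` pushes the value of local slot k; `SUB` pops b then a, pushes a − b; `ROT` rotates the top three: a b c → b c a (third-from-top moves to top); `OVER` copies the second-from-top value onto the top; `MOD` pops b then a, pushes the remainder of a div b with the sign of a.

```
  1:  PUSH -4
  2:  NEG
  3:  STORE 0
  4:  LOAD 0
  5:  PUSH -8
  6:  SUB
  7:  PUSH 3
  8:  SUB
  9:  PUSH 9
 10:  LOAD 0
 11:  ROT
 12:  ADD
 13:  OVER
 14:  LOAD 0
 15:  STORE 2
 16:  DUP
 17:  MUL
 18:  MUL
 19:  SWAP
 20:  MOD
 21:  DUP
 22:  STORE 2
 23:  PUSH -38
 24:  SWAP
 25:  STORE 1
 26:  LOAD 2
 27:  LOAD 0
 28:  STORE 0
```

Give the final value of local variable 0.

4

PUSH -4  : [-4]
NEG      : [4]
STORE 0  : []
LOAD 0   : [4]
PUSH -8  : [4, -8]
SUB      : [12]
PUSH 3   : [12, 3]
SUB      : [9]
PUSH 9   : [9, 9]
LOAD 0   : [9, 9, 4]
ROT      : [9, 4, 9]
ADD      : [9, 13]
OVER     : [9, 13, 9]
LOAD 0   : [9, 13, 9, 4]
STORE 2  : [9, 13, 9]
DUP      : [9, 13, 9, 9]
MUL      : [9, 13, 81]
MUL      : [9, 1053]
SWAP     : [1053, 9]
MOD      : [0]
DUP      : [0, 0]
STORE 2  : [0]
PUSH -38 : [0, -38]
SWAP     : [-38, 0]
STORE 1  : [-38]
LOAD 2   : [-38, 0]
LOAD 0   : [-38, 0, 4]
STORE 0  : [-38, 0]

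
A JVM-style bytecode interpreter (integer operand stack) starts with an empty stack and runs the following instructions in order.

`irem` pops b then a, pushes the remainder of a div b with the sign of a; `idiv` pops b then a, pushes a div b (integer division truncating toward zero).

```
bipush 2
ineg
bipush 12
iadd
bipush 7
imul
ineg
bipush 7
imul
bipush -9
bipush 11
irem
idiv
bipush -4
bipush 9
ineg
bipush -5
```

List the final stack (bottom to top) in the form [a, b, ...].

[54, -4, -9, -5]

bipush 2   [2]
ineg       [-2]
bipush 12  [-2, 12]
iadd       [10]
bipush 7   [10, 7]
imul       [70]
ineg       [-70]
bipush 7   [-70, 7]
imul       [-490]
bipush -9  [-490, -9]
bipush 11  [-490, -9, 11]
irem       [-490, -9]
idiv       [54]
bipush -4  [54, -4]
bipush 9   [54, -4, 9]
ineg       [54, -4, -9]
bipush -5  [54, -4, -9, -5]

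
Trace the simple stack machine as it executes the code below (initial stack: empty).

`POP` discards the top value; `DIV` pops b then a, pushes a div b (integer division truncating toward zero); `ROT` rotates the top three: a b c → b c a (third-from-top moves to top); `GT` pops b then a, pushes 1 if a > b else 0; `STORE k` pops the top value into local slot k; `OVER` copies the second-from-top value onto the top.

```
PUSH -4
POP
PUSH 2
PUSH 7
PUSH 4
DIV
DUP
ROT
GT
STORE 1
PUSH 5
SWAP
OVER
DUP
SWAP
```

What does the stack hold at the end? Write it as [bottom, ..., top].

PUSH -4 : [-4]
POP     : []
PUSH 2  : [2]
PUSH 7  : [2, 7]
PUSH 4  : [2, 7, 4]
DIV     : [2, 1]
DUP     : [2, 1, 1]
ROT     : [1, 1, 2]
GT      : [1, 0]
STORE 1 : [1]
PUSH 5  : [1, 5]
SWAP    : [5, 1]
OVER    : [5, 1, 5]
DUP     : [5, 1, 5, 5]
SWAP    : [5, 1, 5, 5]

[5, 1, 5, 5]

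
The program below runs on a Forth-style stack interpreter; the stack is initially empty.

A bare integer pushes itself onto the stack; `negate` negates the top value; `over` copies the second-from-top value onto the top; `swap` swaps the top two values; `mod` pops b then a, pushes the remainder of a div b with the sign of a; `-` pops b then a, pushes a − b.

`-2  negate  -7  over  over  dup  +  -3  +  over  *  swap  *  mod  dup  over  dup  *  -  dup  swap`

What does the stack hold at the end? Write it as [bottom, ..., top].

-2     -> [-2]
negate -> [2]
-7     -> [2, -7]
over   -> [2, -7, 2]
over   -> [2, -7, 2, -7]
dup    -> [2, -7, 2, -7, -7]
+      -> [2, -7, 2, -14]
-3     -> [2, -7, 2, -14, -3]
+      -> [2, -7, 2, -17]
over   -> [2, -7, 2, -17, 2]
*      -> [2, -7, 2, -34]
swap   -> [2, -7, -34, 2]
*      -> [2, -7, -68]
mod    -> [2, -7]
dup    -> [2, -7, -7]
over   -> [2, -7, -7, -7]
dup    -> [2, -7, -7, -7, -7]
*      -> [2, -7, -7, 49]
-      -> [2, -7, -56]
dup    -> [2, -7, -56, -56]
swap   -> [2, -7, -56, -56]

[2, -7, -56, -56]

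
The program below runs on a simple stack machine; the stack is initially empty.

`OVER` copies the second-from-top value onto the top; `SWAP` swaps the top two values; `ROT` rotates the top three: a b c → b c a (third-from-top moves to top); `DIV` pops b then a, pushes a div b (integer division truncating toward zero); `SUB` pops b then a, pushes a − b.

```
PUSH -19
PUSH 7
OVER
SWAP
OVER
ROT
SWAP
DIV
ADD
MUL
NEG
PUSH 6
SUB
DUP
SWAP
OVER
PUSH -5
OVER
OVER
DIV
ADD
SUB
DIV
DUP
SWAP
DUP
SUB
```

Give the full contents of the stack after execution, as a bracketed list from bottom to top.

[146, 0, 0]

PUSH -19  -19
PUSH 7    -19 7
OVER      -19 7 -19
SWAP      -19 -19 7
OVER      -19 -19 7 -19
ROT       -19 7 -19 -19
SWAP      -19 7 -19 -19
DIV       -19 7 1
ADD       -19 8
MUL       -152
NEG       152
PUSH 6    152 6
SUB       146
DUP       146 146
SWAP      146 146
OVER      146 146 146
PUSH -5   146 146 146 -5
OVER      146 146 146 -5 146
OVER      146 146 146 -5 146 -5
DIV       146 146 146 -5 -29
ADD       146 146 146 -34
SUB       146 146 180
DIV       146 0
DUP       146 0 0
SWAP      146 0 0
DUP       146 0 0 0
SUB       146 0 0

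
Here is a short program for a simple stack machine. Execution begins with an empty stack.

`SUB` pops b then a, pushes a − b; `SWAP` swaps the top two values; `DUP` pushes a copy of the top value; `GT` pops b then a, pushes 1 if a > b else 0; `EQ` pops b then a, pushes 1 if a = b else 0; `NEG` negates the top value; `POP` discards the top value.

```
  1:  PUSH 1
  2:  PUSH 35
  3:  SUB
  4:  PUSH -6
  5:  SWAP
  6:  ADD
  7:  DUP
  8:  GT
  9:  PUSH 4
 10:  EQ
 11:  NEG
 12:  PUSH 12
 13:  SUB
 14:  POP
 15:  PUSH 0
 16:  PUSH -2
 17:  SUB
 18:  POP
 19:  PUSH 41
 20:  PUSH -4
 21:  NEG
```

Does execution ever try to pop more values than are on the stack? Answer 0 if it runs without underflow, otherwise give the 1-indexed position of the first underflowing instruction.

PUSH 1  → [1]
PUSH 35 → [1, 35]
SUB     → [-34]
PUSH -6 → [-34, -6]
SWAP    → [-6, -34]
ADD     → [-40]
DUP     → [-40, -40]
GT      → [0]
PUSH 4  → [0, 4]
EQ      → [0]
NEG     → [0]
PUSH 12 → [0, 12]
SUB     → [-12]
POP     → []
PUSH 0  → [0]
PUSH -2 → [0, -2]
SUB     → [2]
POP     → []
PUSH 41 → [41]
PUSH -4 → [41, -4]
NEG     → [41, 4]

0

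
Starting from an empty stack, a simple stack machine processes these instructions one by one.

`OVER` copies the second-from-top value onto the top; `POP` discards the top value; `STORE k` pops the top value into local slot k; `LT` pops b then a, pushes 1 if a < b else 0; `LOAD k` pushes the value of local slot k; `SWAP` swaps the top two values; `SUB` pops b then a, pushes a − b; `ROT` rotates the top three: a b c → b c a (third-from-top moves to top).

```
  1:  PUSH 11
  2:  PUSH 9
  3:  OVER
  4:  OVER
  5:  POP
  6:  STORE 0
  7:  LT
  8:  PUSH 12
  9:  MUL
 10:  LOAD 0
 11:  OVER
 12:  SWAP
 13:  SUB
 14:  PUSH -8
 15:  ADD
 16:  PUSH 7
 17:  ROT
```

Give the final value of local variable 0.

11

PUSH 11 → [11]
PUSH 9  → [11, 9]
OVER    → [11, 9, 11]
OVER    → [11, 9, 11, 9]
POP     → [11, 9, 11]
STORE 0 → [11, 9]
LT      → [0]
PUSH 12 → [0, 12]
MUL     → [0]
LOAD 0  → [0, 11]
OVER    → [0, 11, 0]
SWAP    → [0, 0, 11]
SUB     → [0, -11]
PUSH -8 → [0, -11, -8]
ADD     → [0, -19]
PUSH 7  → [0, -19, 7]
ROT     → [-19, 7, 0]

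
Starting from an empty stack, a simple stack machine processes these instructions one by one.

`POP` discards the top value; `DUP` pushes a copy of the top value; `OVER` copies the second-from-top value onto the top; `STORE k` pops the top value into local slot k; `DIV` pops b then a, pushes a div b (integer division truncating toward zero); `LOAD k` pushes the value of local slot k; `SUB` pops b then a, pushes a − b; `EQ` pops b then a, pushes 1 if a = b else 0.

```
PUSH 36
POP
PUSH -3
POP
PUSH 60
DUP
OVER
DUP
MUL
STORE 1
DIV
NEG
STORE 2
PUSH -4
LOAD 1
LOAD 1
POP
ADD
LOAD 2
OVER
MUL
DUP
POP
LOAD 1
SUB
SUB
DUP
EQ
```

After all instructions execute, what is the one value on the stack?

PUSH 36 -> [36]
POP     -> []
PUSH -3 -> [-3]
POP     -> []
PUSH 60 -> [60]
DUP     -> [60, 60]
OVER    -> [60, 60, 60]
DUP     -> [60, 60, 60, 60]
MUL     -> [60, 60, 3600]
STORE 1 -> [60, 60]
DIV     -> [1]
NEG     -> [-1]
STORE 2 -> []
PUSH -4 -> [-4]
LOAD 1  -> [-4, 3600]
LOAD 1  -> [-4, 3600, 3600]
POP     -> [-4, 3600]
ADD     -> [3596]
LOAD 2  -> [3596, -1]
OVER    -> [3596, -1, 3596]
MUL     -> [3596, -3596]
DUP     -> [3596, -3596, -3596]
POP     -> [3596, -3596]
LOAD 1  -> [3596, -3596, 3600]
SUB     -> [3596, -7196]
SUB     -> [10792]
DUP     -> [10792, 10792]
EQ      -> [1]

1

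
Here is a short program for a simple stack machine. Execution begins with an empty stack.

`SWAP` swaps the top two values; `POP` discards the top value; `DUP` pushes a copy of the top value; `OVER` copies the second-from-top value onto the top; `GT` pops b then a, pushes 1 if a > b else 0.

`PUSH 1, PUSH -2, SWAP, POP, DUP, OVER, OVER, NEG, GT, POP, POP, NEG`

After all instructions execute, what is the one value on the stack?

2

PUSH 1  → 1
PUSH -2 → 1 -2
SWAP    → -2 1
POP     → -2
DUP     → -2 -2
OVER    → -2 -2 -2
OVER    → -2 -2 -2 -2
NEG     → -2 -2 -2 2
GT      → -2 -2 0
POP     → -2 -2
POP     → -2
NEG     → 2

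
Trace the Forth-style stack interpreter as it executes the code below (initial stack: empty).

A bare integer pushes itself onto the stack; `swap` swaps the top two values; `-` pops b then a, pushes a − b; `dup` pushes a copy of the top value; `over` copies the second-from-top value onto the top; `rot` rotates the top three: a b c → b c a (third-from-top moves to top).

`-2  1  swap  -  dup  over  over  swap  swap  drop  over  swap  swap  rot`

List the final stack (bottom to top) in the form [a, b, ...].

-2    -2
1     -2 1
swap  1 -2
-     3
dup   3 3
over  3 3 3
over  3 3 3 3
swap  3 3 3 3
swap  3 3 3 3
drop  3 3 3
over  3 3 3 3
swap  3 3 3 3
swap  3 3 3 3
rot   3 3 3 3

[3, 3, 3, 3]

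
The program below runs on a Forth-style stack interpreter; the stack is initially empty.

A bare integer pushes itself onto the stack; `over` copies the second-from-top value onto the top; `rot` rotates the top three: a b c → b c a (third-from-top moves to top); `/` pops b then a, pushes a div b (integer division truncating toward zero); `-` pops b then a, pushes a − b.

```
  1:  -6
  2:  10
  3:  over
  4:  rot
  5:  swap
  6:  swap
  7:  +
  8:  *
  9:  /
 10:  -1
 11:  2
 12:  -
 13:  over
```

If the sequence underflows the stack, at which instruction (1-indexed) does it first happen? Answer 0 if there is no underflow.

9

-6   : -6
10   : -6 10
over : -6 10 -6
rot  : 10 -6 -6
swap : 10 -6 -6
swap : 10 -6 -6
+    : 10 -12
*    : -120
/  — needs 2 operands, stack has 1 → underflow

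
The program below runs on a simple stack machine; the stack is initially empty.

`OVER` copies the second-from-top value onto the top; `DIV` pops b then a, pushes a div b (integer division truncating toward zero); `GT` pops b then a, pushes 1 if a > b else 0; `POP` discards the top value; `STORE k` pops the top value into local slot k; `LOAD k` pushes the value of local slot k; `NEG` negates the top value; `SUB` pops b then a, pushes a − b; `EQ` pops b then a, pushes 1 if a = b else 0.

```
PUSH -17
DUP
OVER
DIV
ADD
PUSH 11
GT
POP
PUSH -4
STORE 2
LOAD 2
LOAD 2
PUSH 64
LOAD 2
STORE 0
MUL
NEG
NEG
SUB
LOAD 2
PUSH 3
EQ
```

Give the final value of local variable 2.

PUSH -17 -> -17
DUP      -> -17 -17
OVER     -> -17 -17 -17
DIV      -> -17 1
ADD      -> -16
PUSH 11  -> -16 11
GT       -> 0
POP      -> (empty)
PUSH -4  -> -4
STORE 2  -> (empty)
LOAD 2   -> -4
LOAD 2   -> -4 -4
PUSH 64  -> -4 -4 64
LOAD 2   -> -4 -4 64 -4
STORE 0  -> -4 -4 64
MUL      -> -4 -256
NEG      -> -4 256
NEG      -> -4 -256
SUB      -> 252
LOAD 2   -> 252 -4
PUSH 3   -> 252 -4 3
EQ       -> 252 0

-4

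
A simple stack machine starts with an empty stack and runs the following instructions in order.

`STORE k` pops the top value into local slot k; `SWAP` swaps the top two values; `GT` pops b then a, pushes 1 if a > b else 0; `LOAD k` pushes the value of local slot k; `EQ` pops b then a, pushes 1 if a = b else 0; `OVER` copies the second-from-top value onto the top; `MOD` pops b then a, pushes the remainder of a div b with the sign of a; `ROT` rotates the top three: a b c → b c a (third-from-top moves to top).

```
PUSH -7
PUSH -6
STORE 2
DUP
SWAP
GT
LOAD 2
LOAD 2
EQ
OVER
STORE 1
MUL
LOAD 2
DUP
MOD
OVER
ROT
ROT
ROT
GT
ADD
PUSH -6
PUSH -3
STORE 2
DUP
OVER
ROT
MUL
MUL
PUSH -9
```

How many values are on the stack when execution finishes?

PUSH -7 → [-7]
PUSH -6 → [-7, -6]
STORE 2 → [-7]
DUP     → [-7, -7]
SWAP    → [-7, -7]
GT      → [0]
LOAD 2  → [0, -6]
LOAD 2  → [0, -6, -6]
EQ      → [0, 1]
OVER    → [0, 1, 0]
STORE 1 → [0, 1]
MUL     → [0]
LOAD 2  → [0, -6]
DUP     → [0, -6, -6]
MOD     → [0, 0]
OVER    → [0, 0, 0]
ROT     → [0, 0, 0]
ROT     → [0, 0, 0]
ROT     → [0, 0, 0]
GT      → [0, 0]
ADD     → [0]
PUSH -6 → [0, -6]
PUSH -3 → [0, -6, -3]
STORE 2 → [0, -6]
DUP     → [0, -6, -6]
OVER    → [0, -6, -6, -6]
ROT     → [0, -6, -6, -6]
MUL     → [0, -6, 36]
MUL     → [0, -216]
PUSH -9 → [0, -216, -9]

3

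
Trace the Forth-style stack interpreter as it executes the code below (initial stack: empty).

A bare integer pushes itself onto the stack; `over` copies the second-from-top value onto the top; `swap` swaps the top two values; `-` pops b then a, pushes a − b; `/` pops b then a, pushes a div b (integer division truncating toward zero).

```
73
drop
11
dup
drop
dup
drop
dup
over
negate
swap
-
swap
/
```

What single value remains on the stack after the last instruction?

73     -> [73]
drop   -> []
11     -> [11]
dup    -> [11, 11]
drop   -> [11]
dup    -> [11, 11]
drop   -> [11]
dup    -> [11, 11]
over   -> [11, 11, 11]
negate -> [11, 11, -11]
swap   -> [11, -11, 11]
-      -> [11, -22]
swap   -> [-22, 11]
/      -> [-2]

-2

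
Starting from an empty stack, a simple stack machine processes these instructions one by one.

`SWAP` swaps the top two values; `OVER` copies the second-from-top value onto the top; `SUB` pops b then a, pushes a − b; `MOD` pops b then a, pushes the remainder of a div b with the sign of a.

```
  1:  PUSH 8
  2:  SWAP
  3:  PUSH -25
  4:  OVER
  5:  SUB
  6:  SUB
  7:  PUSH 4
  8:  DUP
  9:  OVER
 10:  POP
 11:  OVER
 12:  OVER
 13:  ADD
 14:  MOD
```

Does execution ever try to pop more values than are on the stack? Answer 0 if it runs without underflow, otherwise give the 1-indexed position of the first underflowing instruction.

2

PUSH 8 -> [8]
SWAP  — needs 2 operands, stack has 1 → underflow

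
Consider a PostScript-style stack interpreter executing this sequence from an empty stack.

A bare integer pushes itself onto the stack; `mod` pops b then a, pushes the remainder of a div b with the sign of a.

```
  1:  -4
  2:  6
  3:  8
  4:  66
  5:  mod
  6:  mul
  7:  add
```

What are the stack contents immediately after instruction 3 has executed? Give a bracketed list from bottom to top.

[-4, 6, 8]

-4 : [-4]
6  : [-4, 6]
8  : [-4, 6, 8]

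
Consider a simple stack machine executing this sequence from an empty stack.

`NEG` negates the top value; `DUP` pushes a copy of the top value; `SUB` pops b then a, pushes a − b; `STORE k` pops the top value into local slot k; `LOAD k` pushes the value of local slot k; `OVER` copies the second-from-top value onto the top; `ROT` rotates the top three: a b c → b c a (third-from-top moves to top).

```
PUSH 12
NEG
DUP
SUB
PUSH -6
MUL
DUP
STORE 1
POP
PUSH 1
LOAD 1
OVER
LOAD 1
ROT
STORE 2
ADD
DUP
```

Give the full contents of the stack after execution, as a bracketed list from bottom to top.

PUSH 12 : 12
NEG     : -12
DUP     : -12 -12
SUB     : 0
PUSH -6 : 0 -6
MUL     : 0
DUP     : 0 0
STORE 1 : 0
POP     : (empty)
PUSH 1  : 1
LOAD 1  : 1 0
OVER    : 1 0 1
LOAD 1  : 1 0 1 0
ROT     : 1 1 0 0
STORE 2 : 1 1 0
ADD     : 1 1
DUP     : 1 1 1

[1, 1, 1]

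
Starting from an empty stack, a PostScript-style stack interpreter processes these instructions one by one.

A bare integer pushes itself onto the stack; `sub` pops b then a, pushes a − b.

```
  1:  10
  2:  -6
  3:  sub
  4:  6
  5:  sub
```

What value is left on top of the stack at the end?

10

10   10
-6   10 -6
sub  16
6    16 6
sub  10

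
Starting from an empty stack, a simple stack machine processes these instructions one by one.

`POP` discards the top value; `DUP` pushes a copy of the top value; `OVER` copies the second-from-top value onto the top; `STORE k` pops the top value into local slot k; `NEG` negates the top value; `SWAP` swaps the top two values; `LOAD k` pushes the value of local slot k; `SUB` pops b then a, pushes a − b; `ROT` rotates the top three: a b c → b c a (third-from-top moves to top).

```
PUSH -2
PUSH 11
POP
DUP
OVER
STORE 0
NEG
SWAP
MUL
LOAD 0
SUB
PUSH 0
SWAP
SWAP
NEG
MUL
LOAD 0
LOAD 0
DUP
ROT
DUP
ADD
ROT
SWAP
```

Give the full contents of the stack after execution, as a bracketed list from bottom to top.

[0, -2, -2, -4]

PUSH -2 → -2
PUSH 11 → -2 11
POP     → -2
DUP     → -2 -2
OVER    → -2 -2 -2
STORE 0 → -2 -2
NEG     → -2 2
SWAP    → 2 -2
MUL     → -4
LOAD 0  → -4 -2
SUB     → -2
PUSH 0  → -2 0
SWAP    → 0 -2
SWAP    → -2 0
NEG     → -2 0
MUL     → 0
LOAD 0  → 0 -2
LOAD 0  → 0 -2 -2
DUP     → 0 -2 -2 -2
ROT     → 0 -2 -2 -2
DUP     → 0 -2 -2 -2 -2
ADD     → 0 -2 -2 -4
ROT     → 0 -2 -4 -2
SWAP    → 0 -2 -2 -4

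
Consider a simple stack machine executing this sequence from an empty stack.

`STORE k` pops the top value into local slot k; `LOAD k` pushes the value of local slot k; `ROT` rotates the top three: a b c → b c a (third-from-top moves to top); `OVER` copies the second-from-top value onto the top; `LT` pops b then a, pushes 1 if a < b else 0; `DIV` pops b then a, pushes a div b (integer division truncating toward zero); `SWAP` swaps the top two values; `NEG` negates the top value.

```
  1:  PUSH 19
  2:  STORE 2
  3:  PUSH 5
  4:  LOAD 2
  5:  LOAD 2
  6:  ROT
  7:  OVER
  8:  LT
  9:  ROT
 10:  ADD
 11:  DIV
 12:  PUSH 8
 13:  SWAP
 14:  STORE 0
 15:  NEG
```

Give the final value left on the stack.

PUSH 19 : 19
STORE 2 : (empty)
PUSH 5  : 5
LOAD 2  : 5 19
LOAD 2  : 5 19 19
ROT     : 19 19 5
OVER    : 19 19 5 19
LT      : 19 19 1
ROT     : 19 1 19
ADD     : 19 20
DIV     : 0
PUSH 8  : 0 8
SWAP    : 8 0
STORE 0 : 8
NEG     : -8

-8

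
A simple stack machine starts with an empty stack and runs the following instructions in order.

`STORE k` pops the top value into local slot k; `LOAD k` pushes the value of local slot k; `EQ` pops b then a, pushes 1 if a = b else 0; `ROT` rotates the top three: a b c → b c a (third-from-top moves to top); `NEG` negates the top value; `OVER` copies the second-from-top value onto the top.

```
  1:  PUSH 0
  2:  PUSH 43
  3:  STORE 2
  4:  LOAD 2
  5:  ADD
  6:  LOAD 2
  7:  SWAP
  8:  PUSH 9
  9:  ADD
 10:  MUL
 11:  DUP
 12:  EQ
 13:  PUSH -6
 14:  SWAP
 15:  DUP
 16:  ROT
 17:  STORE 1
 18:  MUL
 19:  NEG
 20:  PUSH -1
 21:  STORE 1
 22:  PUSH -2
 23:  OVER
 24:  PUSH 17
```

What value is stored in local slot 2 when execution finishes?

43

PUSH 0  : [0]
PUSH 43 : [0, 43]
STORE 2 : [0]
LOAD 2  : [0, 43]
ADD     : [43]
LOAD 2  : [43, 43]
SWAP    : [43, 43]
PUSH 9  : [43, 43, 9]
ADD     : [43, 52]
MUL     : [2236]
DUP     : [2236, 2236]
EQ      : [1]
PUSH -6 : [1, -6]
SWAP    : [-6, 1]
DUP     : [-6, 1, 1]
ROT     : [1, 1, -6]
STORE 1 : [1, 1]
MUL     : [1]
NEG     : [-1]
PUSH -1 : [-1, -1]
STORE 1 : [-1]
PUSH -2 : [-1, -2]
OVER    : [-1, -2, -1]
PUSH 17 : [-1, -2, -1, 17]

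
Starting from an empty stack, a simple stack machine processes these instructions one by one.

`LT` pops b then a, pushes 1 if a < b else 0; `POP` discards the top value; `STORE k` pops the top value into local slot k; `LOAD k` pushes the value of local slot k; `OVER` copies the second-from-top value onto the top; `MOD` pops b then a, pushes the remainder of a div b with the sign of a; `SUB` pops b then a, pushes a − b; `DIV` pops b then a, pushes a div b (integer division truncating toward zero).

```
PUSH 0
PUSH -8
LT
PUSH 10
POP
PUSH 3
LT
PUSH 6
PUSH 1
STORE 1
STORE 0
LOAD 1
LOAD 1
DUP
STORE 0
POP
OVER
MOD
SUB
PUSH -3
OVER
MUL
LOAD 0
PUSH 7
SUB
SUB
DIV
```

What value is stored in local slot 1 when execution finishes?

PUSH 0  : [0]
PUSH -8 : [0, -8]
LT      : [0]
PUSH 10 : [0, 10]
POP     : [0]
PUSH 3  : [0, 3]
LT      : [1]
PUSH 6  : [1, 6]
PUSH 1  : [1, 6, 1]
STORE 1 : [1, 6]
STORE 0 : [1]
LOAD 1  : [1, 1]
LOAD 1  : [1, 1, 1]
DUP     : [1, 1, 1, 1]
STORE 0 : [1, 1, 1]
POP     : [1, 1]
OVER    : [1, 1, 1]
MOD     : [1, 0]
SUB     : [1]
PUSH -3 : [1, -3]
OVER    : [1, -3, 1]
MUL     : [1, -3]
LOAD 0  : [1, -3, 1]
PUSH 7  : [1, -3, 1, 7]
SUB     : [1, -3, -6]
SUB     : [1, 3]
DIV     : [0]

1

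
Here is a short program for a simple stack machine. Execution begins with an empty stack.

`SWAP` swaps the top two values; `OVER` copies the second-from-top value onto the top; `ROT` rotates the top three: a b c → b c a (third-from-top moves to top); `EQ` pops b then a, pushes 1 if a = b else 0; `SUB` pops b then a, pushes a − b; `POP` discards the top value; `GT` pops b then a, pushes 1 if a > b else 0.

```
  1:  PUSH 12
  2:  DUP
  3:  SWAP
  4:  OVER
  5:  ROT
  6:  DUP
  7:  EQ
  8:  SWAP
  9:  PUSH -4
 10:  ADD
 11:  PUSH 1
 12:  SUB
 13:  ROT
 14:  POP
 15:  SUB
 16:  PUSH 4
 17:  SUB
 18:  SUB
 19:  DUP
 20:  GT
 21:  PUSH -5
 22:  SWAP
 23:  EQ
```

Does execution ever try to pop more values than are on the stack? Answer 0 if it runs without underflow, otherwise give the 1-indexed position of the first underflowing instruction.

PUSH 12 -> 12
DUP     -> 12 12
SWAP    -> 12 12
OVER    -> 12 12 12
ROT     -> 12 12 12
DUP     -> 12 12 12 12
EQ      -> 12 12 1
SWAP    -> 12 1 12
PUSH -4 -> 12 1 12 -4
ADD     -> 12 1 8
PUSH 1  -> 12 1 8 1
SUB     -> 12 1 7
ROT     -> 1 7 12
POP     -> 1 7
SUB     -> -6
PUSH 4  -> -6 4
SUB     -> -10
SUB  — needs 2 operands, stack has 1 → underflow

18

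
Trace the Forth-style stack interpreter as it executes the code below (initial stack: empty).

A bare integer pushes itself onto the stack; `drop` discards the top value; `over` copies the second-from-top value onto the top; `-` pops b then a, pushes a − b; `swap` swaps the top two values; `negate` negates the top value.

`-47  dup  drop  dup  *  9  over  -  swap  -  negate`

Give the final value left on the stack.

-47    -> [-47]
dup    -> [-47, -47]
drop   -> [-47]
dup    -> [-47, -47]
*      -> [2209]
9      -> [2209, 9]
over   -> [2209, 9, 2209]
-      -> [2209, -2200]
swap   -> [-2200, 2209]
-      -> [-4409]
negate -> [4409]

4409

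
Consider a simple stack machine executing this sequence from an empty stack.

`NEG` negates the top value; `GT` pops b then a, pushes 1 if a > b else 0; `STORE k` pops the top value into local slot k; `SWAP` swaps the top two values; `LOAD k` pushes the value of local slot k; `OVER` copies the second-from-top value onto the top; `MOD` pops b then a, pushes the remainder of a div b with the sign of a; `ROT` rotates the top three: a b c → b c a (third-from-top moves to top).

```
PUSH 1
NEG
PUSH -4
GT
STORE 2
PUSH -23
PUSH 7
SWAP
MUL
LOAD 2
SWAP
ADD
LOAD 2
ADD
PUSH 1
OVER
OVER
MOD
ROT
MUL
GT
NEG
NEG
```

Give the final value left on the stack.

1

PUSH 1   : [1]
NEG      : [-1]
PUSH -4  : [-1, -4]
GT       : [1]
STORE 2  : []
PUSH -23 : [-23]
PUSH 7   : [-23, 7]
SWAP     : [7, -23]
MUL      : [-161]
LOAD 2   : [-161, 1]
SWAP     : [1, -161]
ADD      : [-160]
LOAD 2   : [-160, 1]
ADD      : [-159]
PUSH 1   : [-159, 1]
OVER     : [-159, 1, -159]
OVER     : [-159, 1, -159, 1]
MOD      : [-159, 1, 0]
ROT      : [1, 0, -159]
MUL      : [1, 0]
GT       : [1]
NEG      : [-1]
NEG      : [1]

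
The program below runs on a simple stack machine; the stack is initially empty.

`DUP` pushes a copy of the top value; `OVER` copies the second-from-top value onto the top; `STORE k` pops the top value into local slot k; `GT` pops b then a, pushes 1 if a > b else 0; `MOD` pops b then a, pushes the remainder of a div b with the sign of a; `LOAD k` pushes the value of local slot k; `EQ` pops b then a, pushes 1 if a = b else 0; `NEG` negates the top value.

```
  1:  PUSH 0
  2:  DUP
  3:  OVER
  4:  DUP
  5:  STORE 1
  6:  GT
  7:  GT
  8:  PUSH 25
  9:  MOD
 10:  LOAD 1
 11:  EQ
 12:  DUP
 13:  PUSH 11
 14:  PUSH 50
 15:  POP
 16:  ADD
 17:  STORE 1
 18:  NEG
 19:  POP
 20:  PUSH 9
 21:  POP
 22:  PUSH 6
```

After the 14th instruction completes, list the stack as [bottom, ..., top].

[1, 1, 11, 50]

PUSH 0  : 0
DUP     : 0 0
OVER    : 0 0 0
DUP     : 0 0 0 0
STORE 1 : 0 0 0
GT      : 0 0
GT      : 0
PUSH 25 : 0 25
MOD     : 0
LOAD 1  : 0 0
EQ      : 1
DUP     : 1 1
PUSH 11 : 1 1 11
PUSH 50 : 1 1 11 50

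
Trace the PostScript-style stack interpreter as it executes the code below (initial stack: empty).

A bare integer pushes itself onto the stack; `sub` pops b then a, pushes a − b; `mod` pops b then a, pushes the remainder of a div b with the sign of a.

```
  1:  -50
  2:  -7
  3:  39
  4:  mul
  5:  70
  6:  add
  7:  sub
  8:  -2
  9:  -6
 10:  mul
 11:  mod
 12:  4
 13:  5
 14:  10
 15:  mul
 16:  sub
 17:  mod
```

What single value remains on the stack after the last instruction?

-50 -> [-50]
-7  -> [-50, -7]
39  -> [-50, -7, 39]
mul -> [-50, -273]
70  -> [-50, -273, 70]
add -> [-50, -203]
sub -> [153]
-2  -> [153, -2]
-6  -> [153, -2, -6]
mul -> [153, 12]
mod -> [9]
4   -> [9, 4]
5   -> [9, 4, 5]
10  -> [9, 4, 5, 10]
mul -> [9, 4, 50]
sub -> [9, -46]
mod -> [9]

9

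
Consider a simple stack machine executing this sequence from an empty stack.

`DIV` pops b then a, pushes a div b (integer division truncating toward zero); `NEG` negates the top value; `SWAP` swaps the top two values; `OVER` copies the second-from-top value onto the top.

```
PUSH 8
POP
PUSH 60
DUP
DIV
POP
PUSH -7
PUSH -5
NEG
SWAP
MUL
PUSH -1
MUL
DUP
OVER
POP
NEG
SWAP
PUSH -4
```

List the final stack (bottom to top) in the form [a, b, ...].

[-35, 35, -4]

PUSH 8   8
POP      (empty)
PUSH 60  60
DUP      60 60
DIV      1
POP      (empty)
PUSH -7  -7
PUSH -5  -7 -5
NEG      -7 5
SWAP     5 -7
MUL      -35
PUSH -1  -35 -1
MUL      35
DUP      35 35
OVER     35 35 35
POP      35 35
NEG      35 -35
SWAP     -35 35
PUSH -4  -35 35 -4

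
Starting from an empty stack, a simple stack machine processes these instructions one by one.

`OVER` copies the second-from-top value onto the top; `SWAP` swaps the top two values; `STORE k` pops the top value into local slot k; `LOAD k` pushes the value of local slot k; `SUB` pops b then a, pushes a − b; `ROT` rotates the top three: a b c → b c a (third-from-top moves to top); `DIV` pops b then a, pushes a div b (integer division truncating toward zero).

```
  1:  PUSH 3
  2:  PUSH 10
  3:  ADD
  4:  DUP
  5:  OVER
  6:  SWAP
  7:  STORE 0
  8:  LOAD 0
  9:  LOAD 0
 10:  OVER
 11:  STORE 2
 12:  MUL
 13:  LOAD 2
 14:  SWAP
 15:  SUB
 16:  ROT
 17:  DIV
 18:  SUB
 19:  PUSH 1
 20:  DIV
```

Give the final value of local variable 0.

13

PUSH 3  -> 3
PUSH 10 -> 3 10
ADD     -> 13
DUP     -> 13 13
OVER    -> 13 13 13
SWAP    -> 13 13 13
STORE 0 -> 13 13
LOAD 0  -> 13 13 13
LOAD 0  -> 13 13 13 13
OVER    -> 13 13 13 13 13
STORE 2 -> 13 13 13 13
MUL     -> 13 13 169
LOAD 2  -> 13 13 169 13
SWAP    -> 13 13 13 169
SUB     -> 13 13 -156
ROT     -> 13 -156 13
DIV     -> 13 -12
SUB     -> 25
PUSH 1  -> 25 1
DIV     -> 25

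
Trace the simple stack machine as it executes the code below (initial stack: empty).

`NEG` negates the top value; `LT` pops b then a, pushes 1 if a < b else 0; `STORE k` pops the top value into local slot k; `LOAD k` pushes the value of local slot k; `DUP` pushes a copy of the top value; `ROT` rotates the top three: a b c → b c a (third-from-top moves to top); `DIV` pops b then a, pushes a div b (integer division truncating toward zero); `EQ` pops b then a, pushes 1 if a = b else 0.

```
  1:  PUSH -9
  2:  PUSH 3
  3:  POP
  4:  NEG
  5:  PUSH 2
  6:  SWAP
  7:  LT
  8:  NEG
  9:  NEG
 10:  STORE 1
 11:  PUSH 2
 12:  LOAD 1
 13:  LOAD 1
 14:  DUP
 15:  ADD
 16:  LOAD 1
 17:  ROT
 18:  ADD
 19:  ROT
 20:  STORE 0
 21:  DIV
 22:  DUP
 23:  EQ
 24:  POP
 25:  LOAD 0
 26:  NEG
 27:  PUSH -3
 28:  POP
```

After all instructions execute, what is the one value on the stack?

-2

PUSH -9 -> [-9]
PUSH 3  -> [-9, 3]
POP     -> [-9]
NEG     -> [9]
PUSH 2  -> [9, 2]
SWAP    -> [2, 9]
LT      -> [1]
NEG     -> [-1]
NEG     -> [1]
STORE 1 -> []
PUSH 2  -> [2]
LOAD 1  -> [2, 1]
LOAD 1  -> [2, 1, 1]
DUP     -> [2, 1, 1, 1]
ADD     -> [2, 1, 2]
LOAD 1  -> [2, 1, 2, 1]
ROT     -> [2, 2, 1, 1]
ADD     -> [2, 2, 2]
ROT     -> [2, 2, 2]
STORE 0 -> [2, 2]
DIV     -> [1]
DUP     -> [1, 1]
EQ      -> [1]
POP     -> []
LOAD 0  -> [2]
NEG     -> [-2]
PUSH -3 -> [-2, -3]
POP     -> [-2]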